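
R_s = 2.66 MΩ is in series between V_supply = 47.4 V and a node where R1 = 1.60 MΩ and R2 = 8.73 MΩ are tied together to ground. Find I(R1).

I ≈ 9.98 µA

Parallel bank: R_p = 1/(1/1.60 + 1/8.73) = 1.352 MΩ.
Node voltage V_A = V_supply · R_p/(R_s + R_p) = 47.4 × 0.3370 = 15.97 V.
I(R1) = V_A / R1 = 15.97/1.60 = 9.984 µA.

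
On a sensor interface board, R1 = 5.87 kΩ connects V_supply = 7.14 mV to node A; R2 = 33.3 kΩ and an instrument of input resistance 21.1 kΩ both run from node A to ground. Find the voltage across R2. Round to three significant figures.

First combine the lower leg with the load: R2 ‖ R_L = 12.92 kΩ.
Now apply the divider: V_out = 7.14 × 0.6875 = 4.909 mV.

V_out ≈ 4.91 mV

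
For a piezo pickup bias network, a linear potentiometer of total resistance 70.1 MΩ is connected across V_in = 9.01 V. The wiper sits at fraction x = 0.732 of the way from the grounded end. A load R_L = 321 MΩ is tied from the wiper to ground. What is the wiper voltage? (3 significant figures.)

V_out ≈ 6.32 V

The pot divides into 18.79 MΩ above the wiper and 51.31 MΩ below.
Lower segment in parallel with the load: 51.31 ‖ 321 = 44.24 MΩ.
Loaded-divider output: V_out = 9.01 × 0.7019 = 6.324 V.
(Unloaded: V_out = x·V_in = 6.60 V.)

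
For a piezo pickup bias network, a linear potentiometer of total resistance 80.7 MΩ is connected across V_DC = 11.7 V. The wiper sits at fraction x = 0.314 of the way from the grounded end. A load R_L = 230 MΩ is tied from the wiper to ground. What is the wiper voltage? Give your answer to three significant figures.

Split the track: R_lower = x·R_p = 25.34 MΩ, R_upper = (1−x)·R_p = 55.36 MΩ.
(x·R_p) ‖ R_L = 22.83 MΩ.
V_out = 11.7 × 22.83/(55.36 + 22.83) = 3.416 V.
(Unloaded: V_out = x·V_DC = 3.67 V.)

V_out ≈ 3.42 V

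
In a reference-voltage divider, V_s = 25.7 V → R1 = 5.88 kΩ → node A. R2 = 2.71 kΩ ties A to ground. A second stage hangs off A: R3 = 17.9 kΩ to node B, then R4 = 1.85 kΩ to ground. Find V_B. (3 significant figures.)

Looking into the second stage from A: R3 + R4 = 19.75 kΩ appears in parallel with R2.
Effective lower resistance at A: R2 ‖ 19.75 = 2.383 kΩ.
V_A = 25.7 × 2.383/(5.88 + 2.383) = 7.412 V.
V_B = V_A × 0.09367 = 0.6943 V.

V_B ≈ 0.694 V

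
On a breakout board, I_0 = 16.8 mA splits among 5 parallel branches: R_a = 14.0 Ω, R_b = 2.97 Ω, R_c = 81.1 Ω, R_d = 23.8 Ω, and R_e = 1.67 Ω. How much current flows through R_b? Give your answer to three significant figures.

I ≈ 5.33 mA

ΣG = 1/14.0 + 1/2.97 + 1/81.1 + 1/23.8 + 1/1.67 = 1.061.
R_b takes the fraction G_k/ΣG = 0.3367/1.061 = 0.3173, so I = 16.8 × 0.3173 = 5.330 mA.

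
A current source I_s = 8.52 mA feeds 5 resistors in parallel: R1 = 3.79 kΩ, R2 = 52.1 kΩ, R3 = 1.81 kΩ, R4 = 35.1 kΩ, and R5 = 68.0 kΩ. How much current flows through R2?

ΣG = 1/3.79 + 1/52.1 + 1/1.81 + 1/35.1 + 1/68.0 = 0.8787.
By the current-divider rule, I = I_s · G_k/ΣG = 8.52 × 0.02184 = 0.1861 mA.

I ≈ 0.186 mA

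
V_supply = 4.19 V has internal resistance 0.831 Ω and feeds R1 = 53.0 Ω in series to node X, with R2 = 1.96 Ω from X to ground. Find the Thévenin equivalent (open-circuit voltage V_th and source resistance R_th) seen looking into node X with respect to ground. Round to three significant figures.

V_th ≈ 0.147 V, R_th ≈ 1.89 Ω

R1' = 0.831 + 53.0 = 53.83 Ω (source resistance + R1).
V_th is the unloaded tap voltage: V_supply · R2/(R1'+R2) = 4.19 × 0.03513 = 0.1472 V.
Zeroing V_supply shorts the top of R1' to ground, so R_th = R1' ‖ R2 = 1.891 Ω.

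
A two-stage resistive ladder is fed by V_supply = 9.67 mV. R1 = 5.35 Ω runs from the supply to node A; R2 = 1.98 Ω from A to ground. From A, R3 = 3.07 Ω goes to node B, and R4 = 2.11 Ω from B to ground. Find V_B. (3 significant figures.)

V_B ≈ 0.832 mV

Looking into the second stage from A: R3 + R4 = 5.180 Ω appears in parallel with R2.
R2 ‖ (R3+R4) = 1.432 Ω.
First divider: V_A = V_supply · 1.432/(5.35 + 1.432) = 2.042 mV.
V_B = V_A × 0.4073 = 0.8319 mV.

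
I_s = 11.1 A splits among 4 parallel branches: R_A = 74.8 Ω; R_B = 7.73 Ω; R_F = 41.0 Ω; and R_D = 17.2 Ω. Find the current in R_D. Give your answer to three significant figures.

Total conductance ΣG = 1/74.8 + 1/7.73 + 1/41.0 + 1/17.2 = 0.2253 (units of 1/Ω).
R_D takes the fraction G_k/ΣG = 0.05814/0.2253 = 0.2581, so I = 11.1 × 0.2581 = 2.865 A.

I ≈ 2.86 A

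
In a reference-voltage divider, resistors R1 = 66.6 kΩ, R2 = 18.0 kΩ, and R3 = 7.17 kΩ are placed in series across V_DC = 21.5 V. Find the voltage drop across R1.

ΣR = 66.6 + 18.0 + 7.17 = 91.77 kΩ.
V = V_DC · R/ΣR = 21.5 × 0.7257 = 15.60 V.

V ≈ 15.6 V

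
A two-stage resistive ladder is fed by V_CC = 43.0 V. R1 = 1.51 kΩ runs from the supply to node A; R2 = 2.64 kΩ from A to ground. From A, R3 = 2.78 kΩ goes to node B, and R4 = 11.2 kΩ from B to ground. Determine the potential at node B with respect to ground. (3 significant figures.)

V_B ≈ 20.5 V

Node A sees R2 in parallel with the series input of stage 2, R3 + R4 = 13.98 kΩ.
Effective lower resistance at A: R2 ‖ 13.98 = 2.221 kΩ.
V_A = 43.0 × 2.221/(1.51 + 2.221) = 25.60 V.
Stage 2 is unloaded, so V_B = V_A · R4/(R3+R4) = 25.60 × 11.2/13.98 = 20.51 V.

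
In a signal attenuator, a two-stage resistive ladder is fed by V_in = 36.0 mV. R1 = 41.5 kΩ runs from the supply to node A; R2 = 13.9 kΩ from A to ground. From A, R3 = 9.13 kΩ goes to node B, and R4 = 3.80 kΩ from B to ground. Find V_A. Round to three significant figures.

Looking into the second stage from A: R3 + R4 = 12.93 kΩ appears in parallel with R2.
Effective lower resistance at A: R2 ‖ 12.93 = 6.699 kΩ.
First divider: V_A = V_in · 6.699/(41.5 + 6.699) = 5.003 mV.

V_A ≈ 5.00 mV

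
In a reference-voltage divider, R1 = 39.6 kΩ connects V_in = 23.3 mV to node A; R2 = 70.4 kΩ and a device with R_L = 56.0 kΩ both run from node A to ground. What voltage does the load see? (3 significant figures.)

V_out ≈ 10.3 mV

R2 ‖ R_L = (70.4 × 56.0)/(70.4 + 56.0) = 31.19 kΩ.
Then V_out = V_in · R2'/(R1 + R2') = 23.3 × 31.19/70.79 = 10.27 mV.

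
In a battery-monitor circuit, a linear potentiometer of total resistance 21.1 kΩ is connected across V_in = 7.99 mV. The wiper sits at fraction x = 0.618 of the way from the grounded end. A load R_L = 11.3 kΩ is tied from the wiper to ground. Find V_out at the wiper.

The pot divides into 8.060 kΩ above the wiper and 13.04 kΩ below.
(x·R_p) ‖ R_L = 6.054 kΩ.
Then V_out = V_in · 6.054/(8.060 + 6.054) = 3.427 mV.
(Unloaded: V_out = x·V_in = 4.94 mV.)

V_out ≈ 3.43 mV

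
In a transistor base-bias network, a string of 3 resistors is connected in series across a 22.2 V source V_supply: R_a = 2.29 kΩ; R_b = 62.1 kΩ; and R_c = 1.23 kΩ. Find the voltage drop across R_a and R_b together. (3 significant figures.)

V ≈ 21.8 V

ΣR = 2.29 + 62.1 + 1.23 = 65.62 kΩ.
R_{R_a..R_b} = 2.29 + 62.1 = 64.39 kΩ.
Voltage divider: V = V_supply · (64.39 / 65.62) = 22.2 × 0.9813 = 21.78 V.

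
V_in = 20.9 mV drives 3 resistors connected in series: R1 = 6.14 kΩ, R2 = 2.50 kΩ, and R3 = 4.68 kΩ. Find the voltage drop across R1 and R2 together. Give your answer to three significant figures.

V ≈ 13.6 mV

Total series resistance ΣR = 6.14 + 2.50 + 4.68 = 13.32 kΩ.
R_{R1..R2} = 6.14 + 2.50 = 8.640 kΩ.
By the voltage-divider rule, V = 20.9 × 8.640/13.32 = 13.56 mV.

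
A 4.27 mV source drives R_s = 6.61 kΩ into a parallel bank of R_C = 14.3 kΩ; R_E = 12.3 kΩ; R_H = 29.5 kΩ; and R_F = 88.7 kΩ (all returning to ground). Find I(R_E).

Parallel bank: R_p = 1/(1/14.3 + 1/12.3 + 1/29.5 + 1/88.7) = 5.092 kΩ.
V_A = 4.27 × 5.092/11.70 = 1.858 mV.
I(R_E) = V_A / R_E = 1.858/12.3 = 0.1511 µA.

I ≈ 0.151 µA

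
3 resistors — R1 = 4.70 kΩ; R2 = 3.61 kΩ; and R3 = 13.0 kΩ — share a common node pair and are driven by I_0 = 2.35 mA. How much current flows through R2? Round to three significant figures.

Total conductance ΣG = 1/4.70 + 1/3.61 + 1/13.0 = 0.5667 (units of 1/kΩ).
By the current-divider rule, I = I_0 · G_k/ΣG = 2.35 × 0.4888 = 1.149 mA.

I ≈ 1.15 mA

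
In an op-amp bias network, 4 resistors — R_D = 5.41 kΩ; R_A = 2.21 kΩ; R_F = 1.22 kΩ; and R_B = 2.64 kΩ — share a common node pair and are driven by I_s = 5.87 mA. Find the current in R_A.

ΣG = 1/5.41 + 1/2.21 + 1/1.22 + 1/2.64 = 1.836.
By the current-divider rule, I = I_s · G_k/ΣG = 5.87 × 0.2465 = 1.447 mA.

I ≈ 1.45 mA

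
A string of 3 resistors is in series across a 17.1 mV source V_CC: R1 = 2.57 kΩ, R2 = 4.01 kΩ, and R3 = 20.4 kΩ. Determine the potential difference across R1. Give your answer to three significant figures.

Total series resistance ΣR = 2.57 + 4.01 + 20.4 = 26.98 kΩ.
By the voltage-divider rule, V = 17.1 × 2.570/26.98 = 1.629 mV.

V ≈ 1.63 mV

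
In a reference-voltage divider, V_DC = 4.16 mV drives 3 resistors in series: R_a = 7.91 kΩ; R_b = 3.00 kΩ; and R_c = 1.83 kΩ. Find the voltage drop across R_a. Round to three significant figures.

V ≈ 2.58 mV

ΣR = 7.91 + 3.00 + 1.83 = 12.74 kΩ.
By the voltage-divider rule, V = 4.16 × 7.910/12.74 = 2.583 mV.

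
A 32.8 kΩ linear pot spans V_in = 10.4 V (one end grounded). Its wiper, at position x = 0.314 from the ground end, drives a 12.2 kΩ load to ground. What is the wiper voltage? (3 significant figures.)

V_out ≈ 2.07 V

Lower segment x·R_p = 10.30 kΩ; upper segment (1−x)·R_p = 22.50 kΩ.
(x·R_p) ‖ R_L = 5.585 kΩ.
Then V_out = V_in · 5.585/(22.50 + 5.585) = 2.068 V.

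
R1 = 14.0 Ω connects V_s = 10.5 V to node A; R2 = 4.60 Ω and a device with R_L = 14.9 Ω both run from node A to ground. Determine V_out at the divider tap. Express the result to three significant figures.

V_out ≈ 2.11 V

R2 ‖ R_L = (4.60 × 14.9)/(4.60 + 14.9) = 3.515 Ω.
Now apply the divider: V_out = 10.5 × 0.2007 = 2.107 V.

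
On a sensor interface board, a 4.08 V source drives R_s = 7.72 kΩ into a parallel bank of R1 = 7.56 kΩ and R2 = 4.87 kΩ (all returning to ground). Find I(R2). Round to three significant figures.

I ≈ 0.232 mA

Equivalent of the parallel group: R_p = 2.962 kΩ.
V_A by voltage divider: V_A = 4.08 × 2.962/(7.72 + 2.962) = 1.131 V.
Branch current I = V_A/R2 = 1.131/4.87 = 0.2323 mA.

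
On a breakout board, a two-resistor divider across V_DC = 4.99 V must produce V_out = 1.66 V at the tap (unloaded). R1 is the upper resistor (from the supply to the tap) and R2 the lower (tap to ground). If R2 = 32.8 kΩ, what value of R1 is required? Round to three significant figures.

Required fraction k = V_out/V_DC = 0.3327.
Rearranging, R1 = R2·(1−k)/k = 32.8 × 2.006 = 65.80 kΩ.

R1 ≈ 65.8 kΩ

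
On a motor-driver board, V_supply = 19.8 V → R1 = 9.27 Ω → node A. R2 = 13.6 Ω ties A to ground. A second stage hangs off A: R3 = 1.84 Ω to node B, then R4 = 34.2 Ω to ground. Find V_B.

V_B ≈ 9.69 V

The second stage (R3 + R4 = 36.04 Ω) loads node A in parallel with R2.
R2 ‖ (R3+R4) = 9.874 Ω.
So V_A = 19.8 × 0.5158 = 10.21 V.
Stage 2 is unloaded, so V_B = V_A · R4/(R3+R4) = 10.21 × 34.2/36.04 = 9.691 V.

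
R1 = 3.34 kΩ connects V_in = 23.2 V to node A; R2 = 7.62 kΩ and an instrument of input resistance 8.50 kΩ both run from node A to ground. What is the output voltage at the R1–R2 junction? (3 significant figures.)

The load sits in parallel with R2, giving an effective lower resistance R2' = R2·R_L/(R2+R_L) = 4.018 kΩ.
Then V_out = V_in · R2'/(R1 + R2') = 23.2 × 4.018/7.358 = 12.67 V.
(Unloaded it would be 16.1 V; the load pulls it down.)

V_out ≈ 12.7 V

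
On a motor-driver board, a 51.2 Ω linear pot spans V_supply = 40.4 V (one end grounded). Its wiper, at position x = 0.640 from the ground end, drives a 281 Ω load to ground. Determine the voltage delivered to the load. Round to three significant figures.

V_out ≈ 24.8 V

Split the track: R_lower = x·R_p = 32.77 Ω, R_upper = (1−x)·R_p = 18.43 Ω.
(x·R_p) ‖ R_L = 29.35 Ω.
Then V_out = V_supply · 29.35/(18.43 + 29.35) = 24.81 V.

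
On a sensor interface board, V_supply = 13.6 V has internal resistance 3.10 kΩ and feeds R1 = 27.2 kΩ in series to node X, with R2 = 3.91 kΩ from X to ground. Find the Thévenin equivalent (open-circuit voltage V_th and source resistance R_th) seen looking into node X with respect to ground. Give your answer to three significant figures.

R1' = 3.10 + 27.2 = 30.30 kΩ (source resistance + R1).
Open-circuit (no load on X): V_th = V_supply · R2/(R1' + R2) = 13.6 × 3.91/(30.30 + 3.91) = 1.554 V.
Looking into X with the source shorted: R_th = R1'·R2/(R1'+R2) = 30.30 × 3.91/34.21 = 3.463 kΩ.

V_th ≈ 1.55 V, R_th ≈ 3.46 kΩ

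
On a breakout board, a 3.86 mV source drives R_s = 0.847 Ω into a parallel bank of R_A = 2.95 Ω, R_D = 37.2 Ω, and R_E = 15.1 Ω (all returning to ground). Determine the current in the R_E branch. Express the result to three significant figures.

I ≈ 0.187 mA

Equivalent of the parallel group: R_p = 2.314 Ω.
V_A = 3.86 × 2.314/3.161 = 2.826 mV.
I(R_E) = V_A / R_E = 2.826/15.1 = 0.1871 mA.
(Check via current divider: I_total = 1.221 mA; share G_k/ΣG = 0.1533 → same result.)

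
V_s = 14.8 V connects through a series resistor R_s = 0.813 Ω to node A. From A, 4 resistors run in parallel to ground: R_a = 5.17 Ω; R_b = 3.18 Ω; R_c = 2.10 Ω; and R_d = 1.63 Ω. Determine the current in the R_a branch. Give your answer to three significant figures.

I ≈ 1.25 A

Combine the parallel branches: R_p = (1/5.17 + 1/3.18 + 1/2.10 + 1/1.63)⁻¹ = 0.6259 Ω.
Node voltage V_A = V_s · R_p/(R_s + R_p) = 14.8 × 0.4350 = 6.438 V.
I(R_a) = V_A / R_a = 6.438/5.17 = 1.245 A.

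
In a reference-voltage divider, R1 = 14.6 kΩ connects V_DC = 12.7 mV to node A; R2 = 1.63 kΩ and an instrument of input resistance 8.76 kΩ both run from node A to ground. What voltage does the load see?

R2 ‖ R_L = (1.63 × 8.76)/(1.63 + 8.76) = 1.374 kΩ.
Then V_out = V_DC · R2'/(R1 + R2') = 12.7 × 1.374/15.97 = 1.093 mV.
(Unloaded it would be 1.28 mV; the load pulls it down.)

V_out ≈ 1.09 mV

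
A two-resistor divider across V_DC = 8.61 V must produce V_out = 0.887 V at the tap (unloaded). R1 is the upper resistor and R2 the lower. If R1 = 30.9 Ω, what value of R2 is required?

V_out/V_DC = R2/(R1+R2) = 0.1030.
R2 = R1 · 0.1030/(1 − 0.1030) = 3.549 Ω.

R2 ≈ 3.55 Ω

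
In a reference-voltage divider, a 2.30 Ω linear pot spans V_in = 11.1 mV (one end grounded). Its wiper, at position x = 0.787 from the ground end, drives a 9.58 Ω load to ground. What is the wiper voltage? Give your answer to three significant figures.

V_out ≈ 8.40 mV

The pot divides into 0.4899 Ω above the wiper and 1.810 Ω below.
R_L loads the lower segment: effective lower R = 1.522 Ω.
V_out = 11.1 × 1.522/(0.4899 + 1.522) = 8.398 mV.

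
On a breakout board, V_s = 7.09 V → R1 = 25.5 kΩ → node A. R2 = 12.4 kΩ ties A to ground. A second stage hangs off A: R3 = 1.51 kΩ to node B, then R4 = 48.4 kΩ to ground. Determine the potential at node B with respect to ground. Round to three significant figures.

Node A sees R2 in parallel with the series input of stage 2, R3 + R4 = 49.91 kΩ.
R2 ‖ (R3+R4) = 9.932 kΩ.
V_A = 7.09 × 9.932/(25.5 + 9.932) = 1.987 V.
Then the unloaded second divider: V_B = V_A × R4/(R3+R4) = 1.987 × 0.9697 = 1.927 V.

V_B ≈ 1.93 V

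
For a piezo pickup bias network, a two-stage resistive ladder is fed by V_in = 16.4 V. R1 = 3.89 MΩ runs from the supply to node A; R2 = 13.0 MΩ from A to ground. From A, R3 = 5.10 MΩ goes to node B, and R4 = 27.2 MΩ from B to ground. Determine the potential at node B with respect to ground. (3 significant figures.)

The second stage (R3 + R4 = 32.30 MΩ) loads node A in parallel with R2.
Effective lower resistance at A: R2 ‖ 32.30 = 9.269 MΩ.
First divider: V_A = V_in · 9.269/(3.89 + 9.269) = 11.55 V.
Stage 2 is unloaded, so V_B = V_A · R4/(R3+R4) = 11.55 × 27.2/32.30 = 9.728 V.

V_B ≈ 9.73 V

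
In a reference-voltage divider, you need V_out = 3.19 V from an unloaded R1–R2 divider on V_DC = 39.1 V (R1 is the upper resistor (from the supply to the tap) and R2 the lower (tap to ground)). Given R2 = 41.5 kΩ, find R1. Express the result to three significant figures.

R1 ≈ 467 kΩ

The divider ratio is R2/(R1+R2) = 3.19/39.1 = 0.08159.
Rearranging, R1 = R2·(1−k)/k = 41.5 × 11.26 = 467.2 kΩ.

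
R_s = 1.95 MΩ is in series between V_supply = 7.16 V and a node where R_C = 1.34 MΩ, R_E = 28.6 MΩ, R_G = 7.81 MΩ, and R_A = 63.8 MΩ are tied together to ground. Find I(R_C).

I ≈ 1.91 µA

Combine the parallel branches: R_p = (1/1.34 + 1/28.6 + 1/7.81 + 1/63.8)⁻¹ = 1.081 MΩ.
V_A by voltage divider: V_A = 7.16 × 1.081/(1.95 + 1.081) = 2.554 V.
I(R_C) = V_A / R_C = 2.554/1.34 = 1.906 µA.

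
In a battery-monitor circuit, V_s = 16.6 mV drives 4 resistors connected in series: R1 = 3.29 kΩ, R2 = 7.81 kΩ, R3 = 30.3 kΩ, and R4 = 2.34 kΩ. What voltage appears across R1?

Total series resistance ΣR = 3.29 + 7.81 + 30.3 + 2.34 = 43.74 kΩ.
Voltage divider: V = V_s · (3.290 / 43.74) = 16.6 × 0.07522 = 1.249 mV.

V ≈ 1.25 mV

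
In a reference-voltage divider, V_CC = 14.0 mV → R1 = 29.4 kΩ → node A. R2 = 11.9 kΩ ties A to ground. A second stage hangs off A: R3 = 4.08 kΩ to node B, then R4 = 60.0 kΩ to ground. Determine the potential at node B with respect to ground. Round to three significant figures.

Looking into the second stage from A: R3 + R4 = 64.08 kΩ appears in parallel with R2.
Effective lower resistance at A: R2 ‖ 64.08 = 10.04 kΩ.
V_A = 14.0 × 10.04/(29.4 + 10.04) = 3.563 mV.
V_B = V_A × 0.9363 = 3.336 mV.

V_B ≈ 3.34 mV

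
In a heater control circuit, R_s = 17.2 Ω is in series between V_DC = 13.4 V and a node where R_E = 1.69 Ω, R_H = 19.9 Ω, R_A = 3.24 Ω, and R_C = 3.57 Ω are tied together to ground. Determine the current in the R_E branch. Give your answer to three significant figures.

I ≈ 0.358 A

Combine the parallel branches: R_p = (1/1.69 + 1/19.9 + 1/3.24 + 1/3.57)⁻¹ = 0.8125 Ω.
Node voltage V_A = V_DC · R_p/(R_s + R_p) = 13.4 × 0.04511 = 0.6045 V.
I(R_E) = V_A / R_E = 0.6045/1.69 = 0.3577 A.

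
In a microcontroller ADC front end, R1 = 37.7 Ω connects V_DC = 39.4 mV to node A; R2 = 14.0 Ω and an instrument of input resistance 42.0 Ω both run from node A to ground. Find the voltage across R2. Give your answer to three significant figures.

The load sits in parallel with R2, giving an effective lower resistance R2' = R2·R_L/(R2+R_L) = 10.50 Ω.
Voltage divider with the loaded lower leg: V_out = 39.4 × 10.50/(37.7 + 10.50) = 39.4 × 0.2178 = 8.583 mV.
(Unloaded it would be 10.7 mV; the load pulls it down.)

V_out ≈ 8.58 mV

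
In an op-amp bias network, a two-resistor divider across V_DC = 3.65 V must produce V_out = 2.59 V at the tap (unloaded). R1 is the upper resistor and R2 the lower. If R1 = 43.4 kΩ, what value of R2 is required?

R2 ≈ 106 kΩ

The divider ratio is R2/(R1+R2) = 2.59/3.65 = 0.7096.
So R2 = R1 · V_out/(V_DC − V_out) = 43.4 × 2.59/(3.65 − 2.59) = 43.4 × 2.443 = 106.0 kΩ.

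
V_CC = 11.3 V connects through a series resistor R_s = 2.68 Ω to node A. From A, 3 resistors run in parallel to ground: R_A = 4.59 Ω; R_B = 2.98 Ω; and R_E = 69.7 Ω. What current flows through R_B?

I ≈ 1.50 A

Equivalent of the parallel group: R_p = 1.761 Ω.
V_A = 11.3 × 1.761/4.441 = 4.481 V.
I(R_B) = V_A / R_B = 4.481/2.98 = 1.504 A.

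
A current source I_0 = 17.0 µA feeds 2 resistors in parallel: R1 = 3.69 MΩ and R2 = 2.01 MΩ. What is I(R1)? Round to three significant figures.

I ≈ 5.99 µA

With just two branches, the current splits inversely with resistance.
So I = 17.0 × 2.01/5.700 = 5.995 µA.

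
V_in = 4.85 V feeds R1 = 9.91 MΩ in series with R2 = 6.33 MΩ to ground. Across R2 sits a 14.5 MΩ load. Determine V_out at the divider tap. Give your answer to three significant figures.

The load sits in parallel with R2, giving an effective lower resistance R2' = R2·R_L/(R2+R_L) = 4.406 MΩ.
Now apply the divider: V_out = 4.85 × 0.3078 = 1.493 V.
(Unloaded it would be 1.89 V; the load pulls it down.)

V_out ≈ 1.49 V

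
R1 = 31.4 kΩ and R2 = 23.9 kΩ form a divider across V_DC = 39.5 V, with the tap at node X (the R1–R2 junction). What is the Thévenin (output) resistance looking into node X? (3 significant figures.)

Zeroing V_DC shorts the top of R1 to ground, so R_th = R1 ‖ R2 = 13.57 kΩ.

R_th ≈ 13.6 kΩ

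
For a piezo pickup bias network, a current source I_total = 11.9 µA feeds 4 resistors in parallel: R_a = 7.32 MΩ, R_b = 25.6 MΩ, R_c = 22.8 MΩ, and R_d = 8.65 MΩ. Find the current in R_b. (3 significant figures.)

I ≈ 1.39 µA

Conductances: ΣG = 1/7.32 + 1/25.6 + 1/22.8 + 1/8.65 = 0.3351 (1/MΩ).
R_b takes the fraction G_k/ΣG = 0.03906/0.3351 = 0.1166, so I = 11.9 × 0.1166 = 1.387 µA.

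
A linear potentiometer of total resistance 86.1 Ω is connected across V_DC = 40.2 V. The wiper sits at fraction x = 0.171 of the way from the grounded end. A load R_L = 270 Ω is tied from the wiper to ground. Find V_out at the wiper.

The pot divides into 71.38 Ω above the wiper and 14.72 Ω below.
Lower segment in parallel with the load: 14.72 ‖ 270 = 13.96 Ω.
V_out = 40.2 × 13.96/(71.38 + 13.96) = 6.577 V.
(Unloaded: V_out = x·V_DC = 6.87 V.)

V_out ≈ 6.58 V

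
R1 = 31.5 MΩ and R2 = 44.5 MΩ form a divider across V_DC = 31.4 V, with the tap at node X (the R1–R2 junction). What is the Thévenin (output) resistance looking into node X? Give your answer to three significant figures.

R_th ≈ 18.4 MΩ

With V_DC suppressed (replaced by a short), R_th = R1 ‖ R2 = (31.50 × 44.5)/(31.50 + 44.5) = 18.44 MΩ.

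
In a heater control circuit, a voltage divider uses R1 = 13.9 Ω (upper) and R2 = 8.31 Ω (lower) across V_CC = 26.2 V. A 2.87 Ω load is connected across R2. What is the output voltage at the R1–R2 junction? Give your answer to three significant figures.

V_out ≈ 3.49 V

R2 ‖ R_L = (8.31 × 2.87)/(8.31 + 2.87) = 2.133 Ω.
Voltage divider with the loaded lower leg: V_out = 26.2 × 2.133/(13.9 + 2.133) = 26.2 × 0.1331 = 3.486 V.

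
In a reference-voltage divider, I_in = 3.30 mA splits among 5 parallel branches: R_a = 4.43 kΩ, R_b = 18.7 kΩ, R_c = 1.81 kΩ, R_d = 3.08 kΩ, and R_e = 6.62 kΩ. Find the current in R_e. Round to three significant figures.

I ≈ 0.381 mA

ΣG = 1/4.43 + 1/18.7 + 1/1.81 + 1/3.08 + 1/6.62 = 1.307.
Current divider: I(R_e) = I_in · G_k/ΣG = 3.30 × (0.1511/1.307) = 3.30 × 0.1155 = 0.3813 mA.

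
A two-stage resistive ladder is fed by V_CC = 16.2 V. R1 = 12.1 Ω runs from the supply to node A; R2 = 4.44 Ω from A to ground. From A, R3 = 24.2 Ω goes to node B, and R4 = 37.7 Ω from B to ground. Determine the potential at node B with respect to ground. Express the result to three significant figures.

Looking into the second stage from A: R3 + R4 = 61.90 Ω appears in parallel with R2.
Effective lower resistance at A: R2 ‖ 61.90 = 4.143 Ω.
First divider: V_A = V_CC · 4.143/(12.1 + 4.143) = 4.132 V.
V_B = V_A × 0.6090 = 2.517 V.

V_B ≈ 2.52 V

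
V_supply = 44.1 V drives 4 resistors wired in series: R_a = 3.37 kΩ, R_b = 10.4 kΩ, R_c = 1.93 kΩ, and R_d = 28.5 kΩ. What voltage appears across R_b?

Total series resistance ΣR = 3.37 + 10.4 + 1.93 + 28.5 = 44.20 kΩ.
V = V_supply · R/ΣR = 44.1 × 0.2353 = 10.38 V.

V ≈ 10.4 V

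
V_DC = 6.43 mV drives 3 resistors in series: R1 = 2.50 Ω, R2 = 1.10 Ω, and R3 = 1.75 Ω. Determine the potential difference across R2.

V ≈ 1.32 mV

Series total: ΣR = 2.50 + 1.10 + 1.75 = 5.350 Ω.
V = V_DC · R/ΣR = 6.43 × 0.2056 = 1.322 mV.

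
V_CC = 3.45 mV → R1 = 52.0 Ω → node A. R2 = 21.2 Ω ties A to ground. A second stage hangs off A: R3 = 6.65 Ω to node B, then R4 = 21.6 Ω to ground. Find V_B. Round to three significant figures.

V_B ≈ 0.498 mV

Looking into the second stage from A: R3 + R4 = 28.25 Ω appears in parallel with R2.
R2 ‖ (R3+R4) = 12.11 Ω.
First divider: V_A = V_CC · 12.11/(52.0 + 12.11) = 0.6517 mV.
Stage 2 is unloaded, so V_B = V_A · R4/(R3+R4) = 0.6517 × 21.6/28.25 = 0.4983 mV.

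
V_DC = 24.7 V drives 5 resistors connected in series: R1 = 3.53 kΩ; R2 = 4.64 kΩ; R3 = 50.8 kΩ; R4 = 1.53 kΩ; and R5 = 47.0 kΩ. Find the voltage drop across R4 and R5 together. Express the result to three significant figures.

V ≈ 11.2 V

Series total: ΣR = 3.53 + 4.64 + 50.8 + 1.53 + 47.0 = 107.5 kΩ.
R_{R4..R5} = 1.53 + 47.0 = 48.53 kΩ.
V = V_DC · R/ΣR = 24.7 × 0.4514 = 11.15 V.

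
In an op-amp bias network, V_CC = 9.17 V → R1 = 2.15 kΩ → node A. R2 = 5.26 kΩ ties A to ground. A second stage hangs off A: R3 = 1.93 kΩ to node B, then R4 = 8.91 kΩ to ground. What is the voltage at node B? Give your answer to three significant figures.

V_B ≈ 4.69 V

Node A sees R2 in parallel with the series input of stage 2, R3 + R4 = 10.84 kΩ.
Effective lower resistance at A: R2 ‖ 10.84 = 3.542 kΩ.
First divider: V_A = V_CC · 3.542/(2.15 + 3.542) = 5.706 V.
Then the unloaded second divider: V_B = V_A × R4/(R3+R4) = 5.706 × 0.8220 = 4.690 V.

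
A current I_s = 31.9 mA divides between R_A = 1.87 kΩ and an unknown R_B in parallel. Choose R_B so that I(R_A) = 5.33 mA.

R_B ≈ 0.375 kΩ

Two-branch current divider: I_A = I_s · R_B/(R_A + R_B).
With f = 0.1671, R_B = R_A · f/(1−f) = 1.87 × 0.2006 = 0.3751 kΩ.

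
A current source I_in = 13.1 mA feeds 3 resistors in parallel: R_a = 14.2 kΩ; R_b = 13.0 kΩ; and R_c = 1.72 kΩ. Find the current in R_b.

I ≈ 1.38 mA

Conductances: ΣG = 1/14.2 + 1/13.0 + 1/1.72 = 0.7287 (1/kΩ).
Current divider: I(R_b) = I_in · G_k/ΣG = 13.1 × (0.07692/0.7287) = 13.1 × 0.1056 = 1.383 mA.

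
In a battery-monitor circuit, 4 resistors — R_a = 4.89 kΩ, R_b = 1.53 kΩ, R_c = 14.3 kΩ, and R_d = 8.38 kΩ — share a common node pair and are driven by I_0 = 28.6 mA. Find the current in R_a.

ΣG = 1/4.89 + 1/1.53 + 1/14.3 + 1/8.38 = 1.047.
Current divider: I(R_a) = I_0 · G_k/ΣG = 28.6 × (0.2045/1.047) = 28.6 × 0.1953 = 5.584 mA.

I ≈ 5.58 mA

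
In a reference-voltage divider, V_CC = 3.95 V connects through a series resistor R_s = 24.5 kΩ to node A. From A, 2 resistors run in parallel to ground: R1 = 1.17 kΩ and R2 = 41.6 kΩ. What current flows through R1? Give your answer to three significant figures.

I ≈ 0.150 mA

Parallel bank: R_p = 1/(1/1.17 + 1/41.6) = 1.138 kΩ.
V_A by voltage divider: V_A = 3.95 × 1.138/(24.5 + 1.138) = 0.1753 V.
Branch current I = V_A/R1 = 0.1753/1.17 = 0.1499 mA.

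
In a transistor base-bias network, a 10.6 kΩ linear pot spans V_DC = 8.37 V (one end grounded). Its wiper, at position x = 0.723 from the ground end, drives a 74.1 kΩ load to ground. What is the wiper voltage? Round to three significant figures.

Split the track: R_lower = x·R_p = 7.664 kΩ, R_upper = (1−x)·R_p = 2.936 kΩ.
Lower segment in parallel with the load: 7.664 ‖ 74.1 = 6.945 kΩ.
Loaded-divider output: V_out = 8.37 × 0.7029 = 5.883 V.

V_out ≈ 5.88 V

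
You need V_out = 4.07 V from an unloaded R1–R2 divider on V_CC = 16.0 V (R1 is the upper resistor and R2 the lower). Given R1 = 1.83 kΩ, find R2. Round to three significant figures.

R2 ≈ 0.624 kΩ

Required fraction k = V_out/V_CC = 0.2544.
Rearranging, R2 = R1·k/(1−k) = 1.83 × 0.3412 = 0.6243 kΩ.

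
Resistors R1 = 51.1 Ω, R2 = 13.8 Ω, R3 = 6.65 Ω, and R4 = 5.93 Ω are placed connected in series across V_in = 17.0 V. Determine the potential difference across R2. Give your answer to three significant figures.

Series total: ΣR = 51.1 + 13.8 + 6.65 + 5.93 = 77.48 Ω.
Voltage divider: V = V_in · (13.80 / 77.48) = 17.0 × 0.1781 = 3.028 V.

V ≈ 3.03 V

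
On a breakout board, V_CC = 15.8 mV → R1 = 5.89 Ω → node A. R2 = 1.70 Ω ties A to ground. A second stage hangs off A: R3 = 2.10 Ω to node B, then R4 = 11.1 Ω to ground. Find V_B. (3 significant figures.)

The second stage (R3 + R4 = 13.20 Ω) loads node A in parallel with R2.
R2 ‖ (R3+R4) = 1.506 Ω.
V_A = 15.8 × 1.506/(5.89 + 1.506) = 3.217 mV.
Stage 2 is unloaded, so V_B = V_A · R4/(R3+R4) = 3.217 × 11.1/13.20 = 2.705 mV.

V_B ≈ 2.71 mV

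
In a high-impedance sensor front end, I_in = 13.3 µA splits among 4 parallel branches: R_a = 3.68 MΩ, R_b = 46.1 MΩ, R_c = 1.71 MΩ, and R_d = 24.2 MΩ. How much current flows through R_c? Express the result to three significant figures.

I ≈ 8.46 µA

Total conductance ΣG = 1/3.68 + 1/46.1 + 1/1.71 + 1/24.2 = 0.9195 (units of 1/MΩ).
R_c takes the fraction G_k/ΣG = 0.5848/0.9195 = 0.6360, so I = 13.3 × 0.6360 = 8.458 µA.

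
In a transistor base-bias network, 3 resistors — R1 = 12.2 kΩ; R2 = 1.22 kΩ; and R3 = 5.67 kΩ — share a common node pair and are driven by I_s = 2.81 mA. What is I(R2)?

I ≈ 2.14 mA

Conductances: ΣG = 1/12.2 + 1/1.22 + 1/5.67 = 1.078 (1/kΩ).
Current divider: I(R2) = I_s · G_k/ΣG = 2.81 × (0.8197/1.078) = 2.81 × 0.7604 = 2.137 mA.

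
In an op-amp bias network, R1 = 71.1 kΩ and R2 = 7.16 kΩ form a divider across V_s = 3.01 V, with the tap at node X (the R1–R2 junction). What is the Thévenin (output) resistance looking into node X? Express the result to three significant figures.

Zeroing V_s shorts the top of R1 to ground, so R_th = R1 ‖ R2 = 6.505 kΩ.

R_th ≈ 6.50 kΩ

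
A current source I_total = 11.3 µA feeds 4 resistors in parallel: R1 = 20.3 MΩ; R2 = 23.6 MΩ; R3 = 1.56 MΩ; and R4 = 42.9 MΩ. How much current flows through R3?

I ≈ 9.58 µA

ΣG = 1/20.3 + 1/23.6 + 1/1.56 + 1/42.9 = 0.7560.
Current divider: I(R3) = I_total · G_k/ΣG = 11.3 × (0.6410/0.7560) = 11.3 × 0.8480 = 9.582 µA.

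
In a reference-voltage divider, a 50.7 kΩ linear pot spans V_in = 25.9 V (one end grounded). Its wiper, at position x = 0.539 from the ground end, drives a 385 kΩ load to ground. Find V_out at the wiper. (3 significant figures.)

The pot divides into 23.37 kΩ above the wiper and 27.33 kΩ below.
(x·R_p) ‖ R_L = 25.52 kΩ.
Loaded-divider output: V_out = 25.9 × 0.5219 = 13.52 V.

V_out ≈ 13.5 V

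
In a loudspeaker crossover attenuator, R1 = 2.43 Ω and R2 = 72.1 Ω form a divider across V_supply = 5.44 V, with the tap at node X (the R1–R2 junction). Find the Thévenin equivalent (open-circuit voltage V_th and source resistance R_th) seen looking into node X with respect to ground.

V_th ≈ 5.26 V, R_th ≈ 2.35 Ω

V_th is the unloaded tap voltage: V_supply · R2/(R1+R2) = 5.44 × 0.9674 = 5.263 V.
Zeroing V_supply shorts the top of R1 to ground, so R_th = R1 ‖ R2 = 2.351 Ω.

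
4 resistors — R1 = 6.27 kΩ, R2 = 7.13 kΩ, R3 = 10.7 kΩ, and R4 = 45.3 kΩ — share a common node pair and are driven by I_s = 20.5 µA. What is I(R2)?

I ≈ 6.92 µA

Total conductance ΣG = 1/6.27 + 1/7.13 + 1/10.7 + 1/45.3 = 0.4153 (units of 1/kΩ).
By the current-divider rule, I = I_s · G_k/ΣG = 20.5 × 0.3377 = 6.924 µA.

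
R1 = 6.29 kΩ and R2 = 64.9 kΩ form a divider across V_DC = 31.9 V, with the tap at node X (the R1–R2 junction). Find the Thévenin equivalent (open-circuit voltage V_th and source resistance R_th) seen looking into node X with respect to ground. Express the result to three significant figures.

V_th ≈ 29.1 V, R_th ≈ 5.73 kΩ

V_th is the unloaded tap voltage: V_DC · R2/(R1+R2) = 31.9 × 0.9116 = 29.08 V.
Looking into X with the source shorted: R_th = R1·R2/(R1+R2) = 6.290 × 64.9/71.19 = 5.734 kΩ.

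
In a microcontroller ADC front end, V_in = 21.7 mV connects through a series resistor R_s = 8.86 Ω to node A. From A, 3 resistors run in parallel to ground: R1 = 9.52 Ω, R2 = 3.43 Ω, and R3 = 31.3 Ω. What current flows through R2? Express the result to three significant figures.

Equivalent of the parallel group: R_p = 2.334 Ω.
Node voltage V_A = V_in · R_p/(R_s + R_p) = 21.7 × 0.2085 = 4.524 mV.
I(R2) = V_A / R2 = 4.524/3.43 = 1.319 mA.
(Check via current divider: I_total = 1.939 mA; share G_k/ΣG = 0.6803 → same result.)

I ≈ 1.32 mA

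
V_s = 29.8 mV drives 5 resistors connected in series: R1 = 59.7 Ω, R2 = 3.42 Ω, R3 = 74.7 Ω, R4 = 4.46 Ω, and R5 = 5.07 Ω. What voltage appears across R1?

Total series resistance ΣR = 59.7 + 3.42 + 74.7 + 4.46 + 5.07 = 147.3 Ω.
V = V_s · R/ΣR = 29.8 × 0.4052 = 12.07 mV.

V ≈ 12.1 mV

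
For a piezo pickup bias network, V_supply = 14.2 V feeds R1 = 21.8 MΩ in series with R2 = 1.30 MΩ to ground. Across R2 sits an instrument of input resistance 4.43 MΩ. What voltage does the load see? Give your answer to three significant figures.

First combine the lower leg with the load: R2 ‖ R_L = 1.005 MΩ.
Voltage divider with the loaded lower leg: V_out = 14.2 × 1.005/(21.8 + 1.005) = 14.2 × 0.04407 = 0.6258 V.

V_out ≈ 0.626 V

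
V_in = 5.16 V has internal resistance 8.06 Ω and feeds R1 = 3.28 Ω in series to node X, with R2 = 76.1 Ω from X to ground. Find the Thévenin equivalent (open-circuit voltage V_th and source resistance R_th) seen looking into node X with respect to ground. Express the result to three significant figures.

R1' = 8.06 + 3.28 = 11.34 Ω (source resistance + R1).
With X open, the divider is unloaded: V_th = 5.16 × 76.1/87.44 = 4.491 V.
Looking into X with the source shorted: R_th = R1'·R2/(R1'+R2) = 11.34 × 76.1/87.44 = 9.869 Ω.

V_th ≈ 4.49 V, R_th ≈ 9.87 Ω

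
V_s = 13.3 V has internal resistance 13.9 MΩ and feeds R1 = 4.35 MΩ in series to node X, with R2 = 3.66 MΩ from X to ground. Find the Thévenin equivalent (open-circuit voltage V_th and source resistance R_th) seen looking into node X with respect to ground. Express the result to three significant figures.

R1' = 13.9 + 4.35 = 18.25 MΩ (source resistance + R1).
With X open, the divider is unloaded: V_th = 13.3 × 3.66/21.91 = 2.222 V.
Zeroing V_s shorts the top of R1' to ground, so R_th = R1' ‖ R2 = 3.049 MΩ.

V_th ≈ 2.22 V, R_th ≈ 3.05 MΩ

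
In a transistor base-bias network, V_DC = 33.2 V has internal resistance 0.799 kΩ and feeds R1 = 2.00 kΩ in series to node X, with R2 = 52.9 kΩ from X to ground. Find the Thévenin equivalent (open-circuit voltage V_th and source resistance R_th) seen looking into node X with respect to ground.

V_th ≈ 31.5 V, R_th ≈ 2.66 kΩ

R1' = 0.799 + 2.00 = 2.799 kΩ (source resistance + R1).
With X open, the divider is unloaded: V_th = 33.2 × 52.9/55.70 = 31.53 V.
With V_DC suppressed (replaced by a short), R_th = R1' ‖ R2 = (2.799 × 52.9)/(2.799 + 52.9) = 2.658 kΩ.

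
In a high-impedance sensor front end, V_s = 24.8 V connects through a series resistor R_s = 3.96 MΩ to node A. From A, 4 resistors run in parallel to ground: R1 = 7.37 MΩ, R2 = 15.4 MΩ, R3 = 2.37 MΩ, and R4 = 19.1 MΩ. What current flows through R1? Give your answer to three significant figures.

I ≈ 0.916 µA

Equivalent of the parallel group: R_p = 1.482 MΩ.
V_A = 24.8 × 1.482/5.442 = 6.753 V.
I(R1) = V_A / R1 = 6.753/7.37 = 0.9162 µA.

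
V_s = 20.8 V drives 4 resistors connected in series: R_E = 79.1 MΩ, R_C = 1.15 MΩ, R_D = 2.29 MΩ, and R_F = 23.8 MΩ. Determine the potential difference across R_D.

ΣR = 79.1 + 1.15 + 2.29 + 23.8 = 106.3 MΩ.
By the voltage-divider rule, V = 20.8 × 2.290/106.3 = 0.4479 V.

V ≈ 0.448 V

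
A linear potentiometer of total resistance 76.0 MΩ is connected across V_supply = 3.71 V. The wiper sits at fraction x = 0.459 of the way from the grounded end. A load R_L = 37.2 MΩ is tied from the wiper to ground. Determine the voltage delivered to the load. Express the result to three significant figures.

Lower segment x·R_p = 34.88 MΩ; upper segment (1−x)·R_p = 41.12 MΩ.
(x·R_p) ‖ R_L = 18.00 MΩ.
Then V_out = V_supply · 18.00/(41.12 + 18.00) = 1.130 V.

V_out ≈ 1.13 V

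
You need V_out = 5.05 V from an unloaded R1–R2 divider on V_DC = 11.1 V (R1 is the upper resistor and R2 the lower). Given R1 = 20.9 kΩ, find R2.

Required fraction k = V_out/V_DC = 0.4550.
Rearranging, R2 = R1·k/(1−k) = 20.9 × 0.8347 = 17.45 kΩ.

R2 ≈ 17.4 kΩ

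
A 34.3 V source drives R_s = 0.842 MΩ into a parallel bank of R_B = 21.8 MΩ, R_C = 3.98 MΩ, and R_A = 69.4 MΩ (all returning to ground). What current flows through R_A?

I ≈ 0.392 µA

Equivalent of the parallel group: R_p = 3.210 MΩ.
V_A = 34.3 × 3.210/4.052 = 27.17 V.
I(R_A) = V_A / R_A = 27.17/69.4 = 0.3915 µA.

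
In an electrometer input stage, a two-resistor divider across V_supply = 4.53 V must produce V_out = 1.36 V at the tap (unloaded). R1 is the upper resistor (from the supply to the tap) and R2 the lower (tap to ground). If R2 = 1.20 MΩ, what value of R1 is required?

R1 ≈ 2.80 MΩ

The divider ratio is R2/(R1+R2) = 1.36/4.53 = 0.3002.
R1 = R2·(1/k − 1) = 1.20 × 2.331 = 2.797 MΩ.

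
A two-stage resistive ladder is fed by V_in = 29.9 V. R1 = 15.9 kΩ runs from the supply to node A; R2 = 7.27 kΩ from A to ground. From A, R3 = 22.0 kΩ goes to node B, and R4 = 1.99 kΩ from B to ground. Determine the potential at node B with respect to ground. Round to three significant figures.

V_B ≈ 0.644 V

Node A sees R2 in parallel with the series input of stage 2, R3 + R4 = 23.99 kΩ.
R2 ‖ (R3+R4) = 5.579 kΩ.
So V_A = 29.9 × 0.2598 = 7.767 V.
Stage 2 is unloaded, so V_B = V_A · R4/(R3+R4) = 7.767 × 1.99/23.99 = 0.6442 V.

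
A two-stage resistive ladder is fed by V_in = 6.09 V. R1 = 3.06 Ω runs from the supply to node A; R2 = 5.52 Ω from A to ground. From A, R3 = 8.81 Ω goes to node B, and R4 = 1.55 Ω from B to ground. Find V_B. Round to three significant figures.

V_B ≈ 0.493 V

The second stage (R3 + R4 = 10.36 Ω) loads node A in parallel with R2.
Effective lower resistance at A: R2 ‖ 10.36 = 3.601 Ω.
So V_A = 6.09 × 0.5406 = 3.292 V.
Stage 2 is unloaded, so V_B = V_A · R4/(R3+R4) = 3.292 × 1.55/10.36 = 0.4926 V.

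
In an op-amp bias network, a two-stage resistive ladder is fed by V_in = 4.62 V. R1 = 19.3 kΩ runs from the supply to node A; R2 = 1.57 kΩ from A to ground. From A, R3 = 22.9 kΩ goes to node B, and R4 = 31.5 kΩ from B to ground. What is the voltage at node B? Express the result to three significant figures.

Node A sees R2 in parallel with the series input of stage 2, R3 + R4 = 54.40 kΩ.
Effective lower resistance at A: R2 ‖ 54.40 = 1.526 kΩ.
So V_A = 4.62 × 0.07327 = 0.3385 V.
Stage 2 is unloaded, so V_B = V_A · R4/(R3+R4) = 0.3385 × 31.5/54.40 = 0.1960 V.

V_B ≈ 0.196 V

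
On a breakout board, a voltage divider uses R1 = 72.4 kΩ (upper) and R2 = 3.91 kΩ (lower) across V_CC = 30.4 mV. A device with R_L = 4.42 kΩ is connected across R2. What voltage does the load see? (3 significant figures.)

V_out ≈ 0.847 mV

R2 ‖ R_L = (3.91 × 4.42)/(3.91 + 4.42) = 2.075 kΩ.
Then V_out = V_CC · R2'/(R1 + R2') = 30.4 × 2.075/74.47 = 0.8469 mV.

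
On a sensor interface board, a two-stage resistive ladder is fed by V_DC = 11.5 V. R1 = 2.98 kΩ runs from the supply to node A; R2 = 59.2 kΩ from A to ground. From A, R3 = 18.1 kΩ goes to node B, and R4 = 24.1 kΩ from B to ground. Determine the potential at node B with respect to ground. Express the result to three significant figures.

Looking into the second stage from A: R3 + R4 = 42.20 kΩ appears in parallel with R2.
R2 ‖ (R3+R4) = 24.64 kΩ.
So V_A = 11.5 × 0.8921 = 10.26 V.
Stage 2 is unloaded, so V_B = V_A · R4/(R3+R4) = 10.26 × 24.1/42.20 = 5.859 V.

V_B ≈ 5.86 V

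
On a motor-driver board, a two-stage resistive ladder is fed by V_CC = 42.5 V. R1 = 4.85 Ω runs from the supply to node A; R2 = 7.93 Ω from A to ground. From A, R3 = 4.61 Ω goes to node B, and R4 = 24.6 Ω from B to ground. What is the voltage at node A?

Looking into the second stage from A: R3 + R4 = 29.21 Ω appears in parallel with R2.
Effective lower resistance at A: R2 ‖ 29.21 = 6.237 Ω.
V_A = 42.5 × 6.237/(4.85 + 6.237) = 23.91 V.

V_A ≈ 23.9 V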